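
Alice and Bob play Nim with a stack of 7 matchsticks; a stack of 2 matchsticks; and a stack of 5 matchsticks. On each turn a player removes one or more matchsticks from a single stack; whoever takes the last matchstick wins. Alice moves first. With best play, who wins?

Bob wins

Compute the nim-sum pairwise:
7 ^ 2 = 5
5 ^ 5 = 0
The nim-sum is 0, so this is a P-position: the player to move is in a losing position under optimal play; Alice is about to move from it and so loses — Bob wins.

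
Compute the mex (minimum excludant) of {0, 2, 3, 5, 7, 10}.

1

0 is in the set but 1 is not, so the mex is 1.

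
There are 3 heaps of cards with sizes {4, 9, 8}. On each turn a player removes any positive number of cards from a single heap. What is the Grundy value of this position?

5

In binary:
  0100  (4)
  1001  (9)
  1000  (8)
  ----
  0101  (5)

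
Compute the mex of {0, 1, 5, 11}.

2

The values 0, 1 are all present; 2 is the first non-negative integer missing from the set.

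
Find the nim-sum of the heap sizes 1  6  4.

3

Nim-sum: 1 ⊕ 6 ⊕ 4 = 3.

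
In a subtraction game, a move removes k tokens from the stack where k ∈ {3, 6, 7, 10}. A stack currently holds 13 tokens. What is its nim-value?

Build the Grundy sequence with g(k) = mex{g(k−s) : s ∈ {3, 6, 7, 10}, s ≤ k}:
g(0) = mex{} = 0
g(1) = mex{} = 0
g(2) = mex{} = 0
g(3) = mex{0} = 1
g(4) = mex{0} = 1
g(5) = mex{0} = 1
g(6) = mex{0,1} = 2
g(7) = mex{0,1} = 2
g(8) = mex{0,1} = 2
g(9) = mex{0,1,2} = 3
g(10) = mex{0,1,2} = 3
g(11) = mex{0,1,2} = 3
g(12) = mex{0,1,2,3} = 4
g(13) = mex{1,2,3} = 0
So g(13) = 0.

0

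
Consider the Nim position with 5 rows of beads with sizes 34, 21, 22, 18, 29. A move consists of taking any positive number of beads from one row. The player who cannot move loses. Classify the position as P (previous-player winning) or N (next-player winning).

Compute the nim-sum pairwise:
34 ⊕ 21 = 55
55 ⊕ 22 = 33
33 ⊕ 18 = 51
51 ⊕ 29 = 46
The nim-sum is 46 ≠ 0, so this is an N-position: the player to move can win.

N-position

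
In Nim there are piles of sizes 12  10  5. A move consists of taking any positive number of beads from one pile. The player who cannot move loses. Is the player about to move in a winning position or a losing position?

Winning position

Nim-sum: 12 XOR 10 XOR 5 = 3.
The nim-sum is 3 ≠ 0, so this is an N-position: the player to move can win.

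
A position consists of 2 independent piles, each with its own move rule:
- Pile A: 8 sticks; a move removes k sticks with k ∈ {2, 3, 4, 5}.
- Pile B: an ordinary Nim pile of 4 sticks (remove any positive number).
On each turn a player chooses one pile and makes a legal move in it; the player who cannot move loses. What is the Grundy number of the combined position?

4

Build the Grundy sequence for pile A with g(k) = mex{g(k−s) : s ∈ {2, 3, 4, 5}, s ≤ k}:
k:     0  1  2  3  4  5  6  7  8
g(k):  0  0  1  1  2  2  3  0  0
So g(8) = 0.
Pile B is a plain Nim pile of size 4, so its Grundy value is 4.
The value of a disjunctive sum is the nim-sum of the parts.
Combined value = 0 XOR 4 = 4.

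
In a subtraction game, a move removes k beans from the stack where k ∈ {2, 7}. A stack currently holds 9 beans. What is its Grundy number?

Grundy values for subtraction set {2, 7}:
k:     0  1  2  3  4  5  6  7  8  9
g(k):  0  0  1  1  0  0  1  1  2  0
So g(9) = 0.

0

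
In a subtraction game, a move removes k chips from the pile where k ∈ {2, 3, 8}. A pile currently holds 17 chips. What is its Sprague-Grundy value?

1

Grundy values for subtraction set {2, 3, 8}:
k:     0  1  2  3  4  5  6  7  8  9 10 11 12 13 14 15 16 17
g(k):  0  0  1  1  2  0  0  1  1  2  0  0  1  1  2  0  0  1
So g(17) = 1.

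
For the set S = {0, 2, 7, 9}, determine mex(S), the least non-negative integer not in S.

0 is in the set but 1 is not, so the mex is 1.

1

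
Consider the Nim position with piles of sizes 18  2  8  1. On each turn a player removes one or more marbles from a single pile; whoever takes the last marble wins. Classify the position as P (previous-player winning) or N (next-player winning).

Write each in binary and XOR column by column:
  10010  (18)
  00010  (2)
  01000  (8)
  00001  (1)
  -----
  11001  (25)
The nim-sum is 25 ≠ 0, so this is an N-position: the player to move can win.

N-position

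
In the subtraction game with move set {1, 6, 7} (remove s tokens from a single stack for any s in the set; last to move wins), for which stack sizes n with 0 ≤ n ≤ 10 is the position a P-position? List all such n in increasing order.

0, 2, 4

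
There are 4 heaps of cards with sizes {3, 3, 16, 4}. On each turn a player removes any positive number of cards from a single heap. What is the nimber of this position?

Nim-sum: 3 XOR 3 XOR 16 XOR 4 = 20.

20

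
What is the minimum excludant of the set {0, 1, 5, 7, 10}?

2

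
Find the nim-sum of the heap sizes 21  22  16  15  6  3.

Nim-sum: 21 ^ 22 ^ 16 ^ 15 ^ 6 ^ 3 = 25.

25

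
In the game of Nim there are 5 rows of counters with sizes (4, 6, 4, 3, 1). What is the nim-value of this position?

Compute the nim-sum pairwise:
4 ⊕ 6 = 2
2 ⊕ 4 = 6
6 ⊕ 3 = 5
5 ⊕ 1 = 4

4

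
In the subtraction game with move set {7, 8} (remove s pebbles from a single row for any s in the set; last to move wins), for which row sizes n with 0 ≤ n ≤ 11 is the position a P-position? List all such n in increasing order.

0, 1, 2, 3, 4, 5, 6

Grundy values for subtraction set {7, 8}:
k:     0  1  2  3  4  5  6  7  8  9 10 11
g(k):  0  0  0  0  0  0  0  1  1  1  1  1
The P-positions (g = 0) in 0..11 are 0, 1, 2, 3, 4, 5, 6.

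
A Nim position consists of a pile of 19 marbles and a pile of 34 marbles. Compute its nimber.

Nim-sum: 19 ^ 34 = 49.

49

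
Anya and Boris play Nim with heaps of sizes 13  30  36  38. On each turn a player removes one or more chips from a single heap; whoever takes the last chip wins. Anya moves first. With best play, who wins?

Anya wins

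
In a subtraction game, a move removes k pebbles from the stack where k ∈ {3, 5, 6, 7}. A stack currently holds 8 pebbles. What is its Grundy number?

2

Compute g(0), g(1), … for moves {3, 5, 6, 7}:
g(0) = mex{} = 0
g(1) = mex{} = 0
g(2) = mex{} = 0
g(3) = mex{0} = 1
g(4) = mex{0} = 1
g(5) = mex{0} = 1
g(6) = mex{0,1} = 2
g(7) = mex{0,1} = 2
g(8) = mex{0,1} = 2
So g(8) = 2.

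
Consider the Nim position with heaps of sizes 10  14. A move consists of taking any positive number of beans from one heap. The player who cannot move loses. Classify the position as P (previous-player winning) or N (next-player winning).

In binary:
  1010  (10)
  1110  (14)
  ----
  0100  (4)
The nim-sum is 4 ≠ 0, so this is an N-position: the player to move can win.

N-position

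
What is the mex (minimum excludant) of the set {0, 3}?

1

0 is in the set but 1 is not, so the mex is 1.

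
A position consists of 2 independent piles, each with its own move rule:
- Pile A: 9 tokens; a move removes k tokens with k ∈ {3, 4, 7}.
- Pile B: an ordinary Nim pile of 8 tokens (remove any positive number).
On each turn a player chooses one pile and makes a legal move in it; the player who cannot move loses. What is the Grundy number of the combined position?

11

Grundy values for pile A (subtraction set {3, 4, 7}):
k:     0  1  2  3  4  5  6  7  8  9
g(k):  0  0  0  1  1  1  2  2  2  3
So g(9) = 3.
Pile B is a plain Nim pile of size 8, so its Grundy value is 8.
The value of a disjunctive sum is the nim-sum of the parts.
Combined value = 3 ⊕ 8 = 11.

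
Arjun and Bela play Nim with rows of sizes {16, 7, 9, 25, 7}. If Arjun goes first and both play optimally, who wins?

Bela wins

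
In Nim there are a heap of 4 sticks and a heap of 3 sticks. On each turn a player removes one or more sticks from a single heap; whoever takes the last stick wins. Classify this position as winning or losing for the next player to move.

Compute the nim-sum pairwise:
4 ⊕ 3 = 7
The nim-sum is 7 ≠ 0, so this is an N-position: the player to move can win.

Winning position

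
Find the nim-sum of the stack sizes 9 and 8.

Nim-sum: 9 ^ 8 = 1.

1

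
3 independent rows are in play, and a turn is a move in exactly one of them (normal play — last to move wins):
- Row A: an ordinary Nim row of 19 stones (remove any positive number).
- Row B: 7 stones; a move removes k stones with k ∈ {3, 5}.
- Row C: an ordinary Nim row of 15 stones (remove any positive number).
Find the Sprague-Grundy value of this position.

30

Row A is a plain Nim row of size 19, so its Grundy value is 19.
Build the Grundy sequence for row B with g(k) = mex{g(k−s) : s ∈ {3, 5}, s ≤ k}:
g(0) = mex{} = 0
g(1) = mex{} = 0
g(2) = mex{} = 0
g(3) = mex{0} = 1
g(4) = mex{0} = 1
g(5) = mex{0} = 1
g(6) = mex{0,1} = 2
g(7) = mex{0,1} = 2
So g(7) = 2.
Row C is a plain Nim row of size 15, so its Grundy value is 15.
By the Sprague-Grundy theorem, the Grundy value of a sum of independent games is the XOR of the component values.
Combined value = 19 XOR 2 XOR 15 = 30.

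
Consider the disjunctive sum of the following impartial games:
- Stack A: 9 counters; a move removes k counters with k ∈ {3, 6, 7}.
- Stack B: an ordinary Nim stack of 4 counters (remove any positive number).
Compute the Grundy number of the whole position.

7

For stack A, compute g(0), g(1), … with moves {3, 6, 7}:
g(0) = mex{} = 0
g(1) = mex{} = 0
g(2) = mex{} = 0
g(3) = mex{0} = 1
g(4) = mex{0} = 1
g(5) = mex{0} = 1
g(6) = mex{0,1} = 2
g(7) = mex{0,1} = 2
g(8) = mex{0,1} = 2
g(9) = mex{0,1,2} = 3
So g(9) = 3.
Stack B is a plain Nim stack of size 4, so its Grundy value is 4.
The value of a disjunctive sum is the nim-sum of the parts.
Combined value = 3 ⊕ 4 = 7.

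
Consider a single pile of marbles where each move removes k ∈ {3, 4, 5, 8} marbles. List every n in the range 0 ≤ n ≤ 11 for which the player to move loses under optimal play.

Grundy values for subtraction set {3, 4, 5, 8}:
g(0) = mex{} = 0
g(1) = mex{} = 0
g(2) = mex{} = 0
g(3) = mex{0} = 1
g(4) = mex{0} = 1
g(5) = mex{0} = 1
g(6) = mex{0,1} = 2
g(7) = mex{0,1} = 2
g(8) = mex{0,1} = 2
g(9) = mex{0,1,2} = 3
g(10) = mex{0,1,2} = 3
g(11) = mex{1,2} = 0
The P-positions (g = 0) in 0..11 are 0, 1, 2, 11.

0, 1, 2, 11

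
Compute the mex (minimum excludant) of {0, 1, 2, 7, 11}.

The values 0, 1, 2 are all present; 3 is the first non-negative integer missing from the set.

3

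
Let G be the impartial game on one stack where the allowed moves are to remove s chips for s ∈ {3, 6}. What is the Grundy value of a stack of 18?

Compute g(0), g(1), … for moves {3, 6}:
k:     0  1  2  3  4  5  6  7  8  9 10 11 12 13 14 15 16 17 18
g(k):  0  0  0  1  1  1  2  2  2  0  0  0  1  1  1  2  2  2  0
So g(18) = 0.

0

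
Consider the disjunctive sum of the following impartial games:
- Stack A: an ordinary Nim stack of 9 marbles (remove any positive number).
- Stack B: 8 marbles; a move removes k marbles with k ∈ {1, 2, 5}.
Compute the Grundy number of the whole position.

Stack A is a plain Nim stack of size 9, so its Grundy value is 9.
Grundy values for stack B (subtraction set {1, 2, 5}):
g(0) = mex{} = 0
g(1) = mex{0} = 1
g(2) = mex{0,1} = 2
g(3) = mex{1,2} = 0
g(4) = mex{0,2} = 1
g(5) = mex{0,1} = 2
g(6) = mex{1,2} = 0
g(7) = mex{0,2} = 1
g(8) = mex{0,1} = 2
So g(8) = 2.
The value of a disjunctive sum is the nim-sum of the parts.
Combined value = 9 ⊕ 2 = 11.

11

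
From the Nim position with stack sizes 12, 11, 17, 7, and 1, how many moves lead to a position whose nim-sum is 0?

Compute the nim-sum pairwise:
12 ⊕ 11 = 7
7 ⊕ 17 = 22
22 ⊕ 7 = 17
17 ⊕ 1 = 16
The overall nim-sum is X = 16. A stack of size p has a winning move iff p XOR X < p (reduce it to p XOR X).
  12: 12 XOR 16 = 28 ≥ 12 — no move.
  11: 11 XOR 16 = 27 ≥ 11 — no move.
  17: 17 XOR 16 = 1 < 17 — winning move (to 1).
  7: 7 XOR 16 = 23 ≥ 7 — no move.
  1: 1 XOR 16 = 17 ≥ 1 — no move.
That gives 1 winning move.

1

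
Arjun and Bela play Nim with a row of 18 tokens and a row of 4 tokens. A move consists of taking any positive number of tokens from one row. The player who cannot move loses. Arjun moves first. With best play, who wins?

Bitwise XOR of the heap sizes:
  10010  (18)
  00100  (4)
  -----
  10110  (22)
The nim-sum is 22 ≠ 0, so this is an N-position: the player to move can win; Arjun has a winning move.

Arjun wins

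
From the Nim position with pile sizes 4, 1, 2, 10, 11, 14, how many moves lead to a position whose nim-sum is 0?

3

Compute the nim-sum pairwise:
4 ^ 1 = 5
5 ^ 2 = 7
7 ^ 10 = 13
13 ^ 11 = 6
6 ^ 14 = 8
The overall nim-sum is X = 8. A pile of size p has a winning move iff p XOR X < p (reduce it to p XOR X).
  4: 4 XOR 8 = 12 ≥ 4 — no move.
  1: 1 XOR 8 = 9 ≥ 1 — no move.
  2: 2 XOR 8 = 10 ≥ 2 — no move.
  10: 10 XOR 8 = 2 < 10 — winning move (to 2).
  11: 11 XOR 8 = 3 < 11 — winning move (to 3).
  14: 14 XOR 8 = 6 < 14 — winning move (to 6).
That gives 3 winning moves.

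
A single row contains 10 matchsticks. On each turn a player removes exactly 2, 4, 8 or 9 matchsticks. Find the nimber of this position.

2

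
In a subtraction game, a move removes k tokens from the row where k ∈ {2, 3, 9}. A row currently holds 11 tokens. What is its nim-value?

Build the Grundy sequence with g(k) = mex{g(k−s) : s ∈ {2, 3, 9}, s ≤ k}:
g(0) = mex{} = 0
g(1) = mex{} = 0
g(2) = mex{0} = 1
g(3) = mex{0} = 1
g(4) = mex{0,1} = 2
g(5) = mex{1} = 0
g(6) = mex{1,2} = 0
g(7) = mex{0,2} = 1
g(8) = mex{0} = 1
g(9) = mex{0,1} = 2
g(10) = mex{0,1} = 2
g(11) = mex{1,2} = 0
So g(11) = 0.

0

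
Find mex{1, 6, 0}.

The values 0, 1 are all present; 2 is the first non-negative integer missing from the set.

2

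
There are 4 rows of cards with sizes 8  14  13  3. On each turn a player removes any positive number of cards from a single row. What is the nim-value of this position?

Write each in binary and XOR column by column:
  1000  (8)
  1110  (14)
  1101  (13)
  0011  (3)
  ----
  1000  (8)

8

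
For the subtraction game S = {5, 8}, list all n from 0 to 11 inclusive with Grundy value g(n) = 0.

Build the Grundy sequence with g(k) = mex{g(k−s) : s ∈ {5, 8}, s ≤ k}:
g(0) = mex{} = 0
g(1) = mex{} = 0
g(2) = mex{} = 0
g(3) = mex{} = 0
g(4) = mex{} = 0
g(5) = mex{0} = 1
g(6) = mex{0} = 1
g(7) = mex{0} = 1
g(8) = mex{0} = 1
g(9) = mex{0} = 1
g(10) = mex{0,1} = 2
g(11) = mex{0,1} = 2
The P-positions (g = 0) in 0..11 are 0, 1, 2, 3, 4.

0, 1, 2, 3, 4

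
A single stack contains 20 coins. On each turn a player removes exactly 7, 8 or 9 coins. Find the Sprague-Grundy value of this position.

0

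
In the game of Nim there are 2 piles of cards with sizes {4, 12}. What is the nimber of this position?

8

Compute the nim-sum pairwise:
4 ^ 12 = 8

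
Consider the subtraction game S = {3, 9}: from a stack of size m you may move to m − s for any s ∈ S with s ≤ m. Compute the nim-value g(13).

Grundy values for subtraction set {3, 9}:
g(0) = mex{} = 0
g(1) = mex{} = 0
g(2) = mex{} = 0
g(3) = mex{0} = 1
g(4) = mex{0} = 1
g(5) = mex{0} = 1
g(6) = mex{1} = 0
g(7) = mex{1} = 0
g(8) = mex{1} = 0
g(9) = mex{0} = 1
g(10) = mex{0} = 1
g(11) = mex{0} = 1
g(12) = mex{1} = 0
g(13) = mex{1} = 0
So g(13) = 0.

0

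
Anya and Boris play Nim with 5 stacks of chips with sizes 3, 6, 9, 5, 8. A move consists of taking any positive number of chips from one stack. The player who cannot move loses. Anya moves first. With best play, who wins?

Anya wins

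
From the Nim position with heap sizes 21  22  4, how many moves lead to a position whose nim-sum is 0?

3

Nim-sum: 21 XOR 22 XOR 4 = 7.
The overall nim-sum is X = 7. A heap of size p has a winning move iff p XOR X < p (reduce it to p XOR X).
  21: 21 XOR 7 = 18 < 21 — winning move (to 18).
  22: 22 XOR 7 = 17 < 22 — winning move (to 17).
  4: 4 XOR 7 = 3 < 4 — winning move (to 3).
That gives 3 winning moves.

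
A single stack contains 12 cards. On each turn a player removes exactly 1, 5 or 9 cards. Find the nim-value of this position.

Compute g(0), g(1), … for moves {1, 5, 9}:
g(0) = mex{} = 0
g(1) = mex{0} = 1
g(2) = mex{1} = 0
g(3) = mex{0} = 1
g(4) = mex{1} = 0
g(5) = mex{0} = 1
g(6) = mex{1} = 0
g(7) = mex{0} = 1
g(8) = mex{1} = 0
g(9) = mex{0} = 1
g(10) = mex{1} = 0
g(11) = mex{0} = 1
g(12) = mex{1} = 0
So g(12) = 0.

0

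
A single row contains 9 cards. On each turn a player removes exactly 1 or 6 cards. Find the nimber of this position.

Grundy values for subtraction set {1, 6}:
g(0) = mex{} = 0
g(1) = mex{0} = 1
g(2) = mex{1} = 0
g(3) = mex{0} = 1
g(4) = mex{1} = 0
g(5) = mex{0} = 1
g(6) = mex{0,1} = 2
g(7) = mex{1,2} = 0
g(8) = mex{0} = 1
g(9) = mex{1} = 0
So g(9) = 0.

0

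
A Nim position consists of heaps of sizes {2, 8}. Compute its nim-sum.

10

Compute the nim-sum pairwise:
2 ⊕ 8 = 10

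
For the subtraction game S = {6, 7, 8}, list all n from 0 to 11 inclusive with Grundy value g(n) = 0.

0, 1, 2, 3, 4, 5

Compute g(0), g(1), … for moves {6, 7, 8}:
k:     0  1  2  3  4  5  6  7  8  9 10 11
g(k):  0  0  0  0  0  0  1  1  1  1  1  1
The P-positions (g = 0) in 0..11 are 0, 1, 2, 3, 4, 5.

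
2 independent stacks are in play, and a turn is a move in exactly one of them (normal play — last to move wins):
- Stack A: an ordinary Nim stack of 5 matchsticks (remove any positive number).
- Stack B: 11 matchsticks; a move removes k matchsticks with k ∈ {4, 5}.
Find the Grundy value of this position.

5

Stack A is a plain Nim stack of size 5, so its Grundy value is 5.
Build the Grundy sequence for stack B with g(k) = mex{g(k−s) : s ∈ {4, 5}, s ≤ k}:
g(0) = mex{} = 0
g(1) = mex{} = 0
g(2) = mex{} = 0
g(3) = mex{} = 0
g(4) = mex{0} = 1
g(5) = mex{0} = 1
g(6) = mex{0} = 1
g(7) = mex{0} = 1
g(8) = mex{0,1} = 2
g(9) = mex{1} = 0
g(10) = mex{1} = 0
g(11) = mex{1} = 0
So g(11) = 0.
The value of a disjunctive sum is the nim-sum of the parts.
Combined value = 5 ⊕ 0 = 5.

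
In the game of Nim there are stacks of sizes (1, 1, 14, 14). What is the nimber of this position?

Write each in binary and XOR column by column:
  0001  (1)
  0001  (1)
  1110  (14)
  1110  (14)
  ----
  0000  (0)

0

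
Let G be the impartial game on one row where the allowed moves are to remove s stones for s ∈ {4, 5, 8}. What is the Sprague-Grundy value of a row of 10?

2

Build the Grundy sequence with g(k) = mex{g(k−s) : s ∈ {4, 5, 8}, s ≤ k}:
k:     0  1  2  3  4  5  6  7  8  9 10
g(k):  0  0  0  0  1  1  1  1  2  2  2
So g(10) = 2.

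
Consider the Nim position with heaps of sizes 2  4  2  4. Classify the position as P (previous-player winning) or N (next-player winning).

P-position

Bitwise XOR of the heap sizes:
  010  (2)
  100  (4)
  010  (2)
  100  (4)
  ---
  000  (0)
The nim-sum is 0, so this is a P-position: the player to move is in a losing position under optimal play.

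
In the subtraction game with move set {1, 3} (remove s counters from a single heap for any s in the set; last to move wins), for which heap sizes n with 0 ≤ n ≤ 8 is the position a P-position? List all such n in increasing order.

0, 2, 4, 6, 8

Compute g(0), g(1), … for moves {1, 3}:
k:     0  1  2  3  4  5  6  7  8
g(k):  0  1  0  1  0  1  0  1  0
The P-positions (g = 0) in 0..8 are 0, 2, 4, 6, 8.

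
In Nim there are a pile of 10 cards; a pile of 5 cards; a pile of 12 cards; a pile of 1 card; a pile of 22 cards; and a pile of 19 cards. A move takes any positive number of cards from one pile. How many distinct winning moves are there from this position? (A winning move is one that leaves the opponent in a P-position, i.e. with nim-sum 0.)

3

Nim-sum: 10 ⊕ 5 ⊕ 12 ⊕ 1 ⊕ 22 ⊕ 19 = 7.
The overall nim-sum is X = 7. A pile of size p has a winning move iff p XOR X < p (reduce it to p XOR X).
  10: 10 XOR 7 = 13 ≥ 10 — no move.
  5: 5 XOR 7 = 2 < 5 — winning move (to 2).
  12: 12 XOR 7 = 11 < 12 — winning move (to 11).
  1: 1 XOR 7 = 6 ≥ 1 — no move.
  22: 22 XOR 7 = 17 < 22 — winning move (to 17).
  19: 19 XOR 7 = 20 ≥ 19 — no move.
That gives 3 winning moves.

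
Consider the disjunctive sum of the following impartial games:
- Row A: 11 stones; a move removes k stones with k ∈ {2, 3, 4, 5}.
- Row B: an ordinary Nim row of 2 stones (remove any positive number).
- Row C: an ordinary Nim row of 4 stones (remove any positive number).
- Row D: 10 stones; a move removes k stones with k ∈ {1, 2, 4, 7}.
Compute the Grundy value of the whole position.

Grundy values for row A (subtraction set {2, 3, 4, 5}):
g(0) = mex{} = 0
g(1) = mex{} = 0
g(2) = mex{0} = 1
g(3) = mex{0} = 1
g(4) = mex{0,1} = 2
g(5) = mex{0,1} = 2
g(6) = mex{0,1,2} = 3
g(7) = mex{1,2} = 0
g(8) = mex{1,2,3} = 0
g(9) = mex{0,2,3} = 1
g(10) = mex{0,2,3} = 1
g(11) = mex{0,1,3} = 2
So g(11) = 2.
Row B is a plain Nim row of size 2, so its Grundy value is 2.
Row C is a plain Nim row of size 4, so its Grundy value is 4.
Build the Grundy sequence for row D with g(k) = mex{g(k−s) : s ∈ {1, 2, 4, 7}, s ≤ k}:
k:     0  1  2  3  4  5  6  7  8  9 10
g(k):  0  1  2  0  1  2  0  1  2  0  1
So g(10) = 1.
By the Sprague-Grundy theorem, the Grundy value of a sum of independent games is the XOR of the component values.
Combined value = 2 XOR 2 XOR 4 XOR 1 = 5.

5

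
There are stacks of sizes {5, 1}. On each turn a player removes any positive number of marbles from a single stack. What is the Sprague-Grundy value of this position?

4

Nim-sum: 5 XOR 1 = 4.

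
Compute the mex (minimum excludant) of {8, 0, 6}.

1

0 is in the set but 1 is not, so the mex is 1.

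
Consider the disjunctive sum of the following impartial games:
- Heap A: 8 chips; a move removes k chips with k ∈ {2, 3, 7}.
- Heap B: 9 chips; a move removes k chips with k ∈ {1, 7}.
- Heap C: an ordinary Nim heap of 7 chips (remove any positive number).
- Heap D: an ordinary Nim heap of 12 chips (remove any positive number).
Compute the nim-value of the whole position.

11

Build the Grundy sequence for heap A with g(k) = mex{g(k−s) : s ∈ {2, 3, 7}, s ≤ k}:
g(0) = mex{} = 0
g(1) = mex{} = 0
g(2) = mex{0} = 1
g(3) = mex{0} = 1
g(4) = mex{0,1} = 2
g(5) = mex{1} = 0
g(6) = mex{1,2} = 0
g(7) = mex{0,2} = 1
g(8) = mex{0} = 1
So g(8) = 1.
Build the Grundy sequence for heap B with g(k) = mex{g(k−s) : s ∈ {1, 7}, s ≤ k}:
g(0) = mex{} = 0
g(1) = mex{0} = 1
g(2) = mex{1} = 0
g(3) = mex{0} = 1
g(4) = mex{1} = 0
g(5) = mex{0} = 1
g(6) = mex{1} = 0
g(7) = mex{0} = 1
g(8) = mex{1} = 0
g(9) = mex{0} = 1
So g(9) = 1.
Heap C is a plain Nim heap of size 7, so its Grundy value is 7.
Heap D is a plain Nim heap of size 12, so its Grundy value is 12.
By the Sprague-Grundy theorem, the Grundy value of a sum of independent games is the XOR of the component values.
Combined value = 1 ⊕ 1 ⊕ 7 ⊕ 12 = 11.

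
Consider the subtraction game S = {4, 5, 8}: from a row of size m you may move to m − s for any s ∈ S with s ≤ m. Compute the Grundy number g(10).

2

Build the Grundy sequence with g(k) = mex{g(k−s) : s ∈ {4, 5, 8}, s ≤ k}:
k:     0  1  2  3  4  5  6  7  8  9 10
g(k):  0  0  0  0  1  1  1  1  2  2  2
So g(10) = 2.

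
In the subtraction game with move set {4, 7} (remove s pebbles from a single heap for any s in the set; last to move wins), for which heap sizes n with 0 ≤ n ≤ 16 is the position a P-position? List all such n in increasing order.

0, 1, 2, 3, 11, 12, 13, 14

Grundy values for subtraction set {4, 7}:
k:     0  1  2  3  4  5  6  7  8  9 10 11 12 13 14 15 16
g(k):  0  0  0  0  1  1  1  1  2  2  2  0  0  0  0  1  1
The P-positions (g = 0) in 0..16 are 0, 1, 2, 3, 11, 12, 13, 14.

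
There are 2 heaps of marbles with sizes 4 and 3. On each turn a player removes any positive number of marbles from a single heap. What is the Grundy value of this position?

Compute the nim-sum pairwise:
4 ^ 3 = 7

7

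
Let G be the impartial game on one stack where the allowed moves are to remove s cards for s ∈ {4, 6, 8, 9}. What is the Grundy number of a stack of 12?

3

Grundy values for subtraction set {4, 6, 8, 9}:
k:     0  1  2  3  4  5  6  7  8  9 10 11 12
g(k):  0  0  0  0  1  1  1  1  2  2  2  2  3
So g(12) = 3.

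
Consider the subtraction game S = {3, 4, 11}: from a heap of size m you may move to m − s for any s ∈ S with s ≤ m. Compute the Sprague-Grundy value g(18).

1

Grundy values for subtraction set {3, 4, 11}:
k:     0  1  2  3  4  5  6  7  8  9 10 11 12 13 14 15 16 17 18
g(k):  0  0  0  1  1  1  2  0  0  0  1  1  1  2  0  0  0  1  1
So g(18) = 1.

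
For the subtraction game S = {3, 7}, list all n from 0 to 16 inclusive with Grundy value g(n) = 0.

0, 1, 2, 6, 10, 11, 12, 16

Build the Grundy sequence with g(k) = mex{g(k−s) : s ∈ {3, 7}, s ≤ k}:
k:     0  1  2  3  4  5  6  7  8  9 10 11 12 13 14 15 16
g(k):  0  0  0  1  1  1  0  2  2  1  0  0  0  1  1  1  0
The P-positions (g = 0) in 0..16 are 0, 1, 2, 6, 10, 11, 12, 16.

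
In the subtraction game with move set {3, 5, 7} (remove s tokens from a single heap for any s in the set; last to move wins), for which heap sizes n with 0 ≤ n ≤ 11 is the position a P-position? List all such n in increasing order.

0, 1, 2, 10, 11

Build the Grundy sequence with g(k) = mex{g(k−s) : s ∈ {3, 5, 7}, s ≤ k}:
k:     0  1  2  3  4  5  6  7  8  9 10 11
g(k):  0  0  0  1  1  1  2  2  2  3  0  0
The P-positions (g = 0) in 0..11 are 0, 1, 2, 10, 11.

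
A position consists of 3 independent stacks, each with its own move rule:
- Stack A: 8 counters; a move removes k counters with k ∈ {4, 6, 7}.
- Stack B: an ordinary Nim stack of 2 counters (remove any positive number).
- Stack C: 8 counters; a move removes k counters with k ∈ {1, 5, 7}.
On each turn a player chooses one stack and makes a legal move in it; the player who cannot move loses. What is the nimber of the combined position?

0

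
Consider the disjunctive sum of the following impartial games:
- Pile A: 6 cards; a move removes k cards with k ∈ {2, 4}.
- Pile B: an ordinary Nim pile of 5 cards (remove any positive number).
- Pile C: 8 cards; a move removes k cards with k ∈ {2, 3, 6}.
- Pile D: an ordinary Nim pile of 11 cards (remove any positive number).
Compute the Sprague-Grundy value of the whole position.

12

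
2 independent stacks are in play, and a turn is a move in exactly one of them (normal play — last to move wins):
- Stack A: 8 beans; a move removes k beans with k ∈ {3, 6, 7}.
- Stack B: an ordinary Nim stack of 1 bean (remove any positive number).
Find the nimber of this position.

Build the Grundy sequence for stack A with g(k) = mex{g(k−s) : s ∈ {3, 6, 7}, s ≤ k}:
g(0) = mex{} = 0
g(1) = mex{} = 0
g(2) = mex{} = 0
g(3) = mex{0} = 1
g(4) = mex{0} = 1
g(5) = mex{0} = 1
g(6) = mex{0,1} = 2
g(7) = mex{0,1} = 2
g(8) = mex{0,1} = 2
So g(8) = 2.
Stack B is a plain Nim stack of size 1, so its Grundy value is 1.
By the Sprague-Grundy theorem, the Grundy value of a sum of independent games is the XOR of the component values.
Combined value = 2 ⊕ 1 = 3.

3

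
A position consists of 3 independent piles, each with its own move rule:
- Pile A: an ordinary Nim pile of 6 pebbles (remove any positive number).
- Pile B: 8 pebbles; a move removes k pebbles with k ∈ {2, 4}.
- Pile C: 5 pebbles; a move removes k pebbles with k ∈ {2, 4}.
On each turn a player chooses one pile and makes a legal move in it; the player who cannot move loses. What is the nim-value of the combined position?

5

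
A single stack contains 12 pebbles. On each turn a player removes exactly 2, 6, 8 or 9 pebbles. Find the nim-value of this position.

Grundy values for subtraction set {2, 6, 8, 9}:
k:     0  1  2  3  4  5  6  7  8  9 10 11 12
g(k):  0  0  1  1  0  0  1  1  2  2  3  3  2
So g(12) = 2.

2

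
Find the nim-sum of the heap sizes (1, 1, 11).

Nim-sum: 1 ⊕ 1 ⊕ 11 = 11.

11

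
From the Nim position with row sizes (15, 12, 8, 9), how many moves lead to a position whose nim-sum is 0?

1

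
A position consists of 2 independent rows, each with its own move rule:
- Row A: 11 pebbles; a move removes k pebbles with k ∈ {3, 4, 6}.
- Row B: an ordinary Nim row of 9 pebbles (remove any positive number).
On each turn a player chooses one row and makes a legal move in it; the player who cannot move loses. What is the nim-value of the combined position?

9

For row A, compute g(0), g(1), … with moves {3, 4, 6}:
g(0) = mex{} = 0
g(1) = mex{} = 0
g(2) = mex{} = 0
g(3) = mex{0} = 1
g(4) = mex{0} = 1
g(5) = mex{0} = 1
g(6) = mex{0,1} = 2
g(7) = mex{0,1} = 2
g(8) = mex{0,1} = 2
g(9) = mex{1,2} = 0
g(10) = mex{1,2} = 0
g(11) = mex{1,2} = 0
So g(11) = 0.
Row B is a plain Nim row of size 9, so its Grundy value is 9.
The value of a disjunctive sum is the nim-sum of the parts.
Combined value = 0 XOR 9 = 9.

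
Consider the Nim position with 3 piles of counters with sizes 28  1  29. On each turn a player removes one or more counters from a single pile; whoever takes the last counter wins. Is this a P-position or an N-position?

P-position

Nim-sum: 28 XOR 1 XOR 29 = 0.
The nim-sum is 0, so this is a P-position: the player to move is in a losing position under optimal play.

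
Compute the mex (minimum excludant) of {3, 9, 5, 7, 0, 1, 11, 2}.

4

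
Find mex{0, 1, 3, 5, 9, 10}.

2

The values 0, 1 are all present; 2 is the first non-negative integer missing from the set.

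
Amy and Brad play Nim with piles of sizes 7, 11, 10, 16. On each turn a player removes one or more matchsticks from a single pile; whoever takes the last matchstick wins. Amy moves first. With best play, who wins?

Compute the nim-sum pairwise:
7 ⊕ 11 = 12
12 ⊕ 10 = 6
6 ⊕ 16 = 22
The nim-sum is 22 ≠ 0, so this is an N-position: the player to move can win; Amy has a winning move.

Amy wins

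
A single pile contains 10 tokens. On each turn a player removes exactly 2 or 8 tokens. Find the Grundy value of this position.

0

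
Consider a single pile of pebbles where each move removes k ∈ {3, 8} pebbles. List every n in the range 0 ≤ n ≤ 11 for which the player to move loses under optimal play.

Build the Grundy sequence with g(k) = mex{g(k−s) : s ∈ {3, 8}, s ≤ k}:
g(0) = mex{} = 0
g(1) = mex{} = 0
g(2) = mex{} = 0
g(3) = mex{0} = 1
g(4) = mex{0} = 1
g(5) = mex{0} = 1
g(6) = mex{1} = 0
g(7) = mex{1} = 0
g(8) = mex{0,1} = 2
g(9) = mex{0} = 1
g(10) = mex{0} = 1
g(11) = mex{1,2} = 0
The P-positions (g = 0) in 0..11 are 0, 1, 2, 6, 7, 11.

0, 1, 2, 6, 7, 11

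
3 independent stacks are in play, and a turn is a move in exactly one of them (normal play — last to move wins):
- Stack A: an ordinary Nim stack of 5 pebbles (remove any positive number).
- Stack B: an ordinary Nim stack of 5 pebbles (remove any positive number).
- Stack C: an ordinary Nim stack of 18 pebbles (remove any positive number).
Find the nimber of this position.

Stack A is a plain Nim stack of size 5, so its Grundy value is 5.
Stack B is a plain Nim stack of size 5, so its Grundy value is 5.
Stack C is a plain Nim stack of size 18, so its Grundy value is 18.
The value of a disjunctive sum is the nim-sum of the parts.
Combined value = 5 XOR 5 XOR 18 = 18.

18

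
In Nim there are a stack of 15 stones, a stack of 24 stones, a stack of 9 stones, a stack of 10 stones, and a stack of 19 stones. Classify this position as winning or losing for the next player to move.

Winning position

Bitwise XOR of the heap sizes:
  01111  (15)
  11000  (24)
  01001  (9)
  01010  (10)
  10011  (19)
  -----
  00111  (7)
The nim-sum is 7 ≠ 0, so this is an N-position: the player to move can win.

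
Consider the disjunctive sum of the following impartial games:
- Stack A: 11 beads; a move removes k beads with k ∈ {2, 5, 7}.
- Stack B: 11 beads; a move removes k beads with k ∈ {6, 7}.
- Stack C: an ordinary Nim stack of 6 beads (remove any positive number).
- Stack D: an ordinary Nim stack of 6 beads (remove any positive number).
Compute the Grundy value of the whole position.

2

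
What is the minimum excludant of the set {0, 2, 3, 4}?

0 is in the set but 1 is not, so the mex is 1.

1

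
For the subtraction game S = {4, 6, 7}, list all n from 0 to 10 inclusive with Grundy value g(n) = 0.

Grundy values for subtraction set {4, 6, 7}:
g(0) = mex{} = 0
g(1) = mex{} = 0
g(2) = mex{} = 0
g(3) = mex{} = 0
g(4) = mex{0} = 1
g(5) = mex{0} = 1
g(6) = mex{0} = 1
g(7) = mex{0} = 1
g(8) = mex{0,1} = 2
g(9) = mex{0,1} = 2
g(10) = mex{0,1} = 2
The P-positions (g = 0) in 0..10 are 0, 1, 2, 3.

0, 1, 2, 3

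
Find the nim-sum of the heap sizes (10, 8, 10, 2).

Compute the nim-sum pairwise:
10 ⊕ 8 = 2
2 ⊕ 10 = 8
8 ⊕ 2 = 10

10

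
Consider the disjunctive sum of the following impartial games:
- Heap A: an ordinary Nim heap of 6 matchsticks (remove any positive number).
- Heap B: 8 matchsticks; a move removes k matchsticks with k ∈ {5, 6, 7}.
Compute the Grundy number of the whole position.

7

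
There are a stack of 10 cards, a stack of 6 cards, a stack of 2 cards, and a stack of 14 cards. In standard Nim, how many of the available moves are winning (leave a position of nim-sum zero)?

Nim-sum: 10 XOR 6 XOR 2 XOR 14 = 0.
The nim-sum is already 0, so every move leaves a nonzero nim-sum — there are no winning moves.

0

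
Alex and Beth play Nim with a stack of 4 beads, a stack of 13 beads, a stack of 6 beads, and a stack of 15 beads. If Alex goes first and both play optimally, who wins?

Beth wins

In binary:
  0100  (4)
  1101  (13)
  0110  (6)
  1111  (15)
  ----
  0000  (0)
The nim-sum is 0, so this is a P-position: the player to move is in a losing position under optimal play; Alex is about to move from it and so loses — Beth wins.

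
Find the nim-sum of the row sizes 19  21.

6

Compute the nim-sum pairwise:
19 ^ 21 = 6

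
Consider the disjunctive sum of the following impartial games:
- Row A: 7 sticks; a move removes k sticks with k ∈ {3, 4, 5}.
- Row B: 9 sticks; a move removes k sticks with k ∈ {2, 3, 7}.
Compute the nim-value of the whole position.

For row A, compute g(0), g(1), … with moves {3, 4, 5}:
g(0) = mex{} = 0
g(1) = mex{} = 0
g(2) = mex{} = 0
g(3) = mex{0} = 1
g(4) = mex{0} = 1
g(5) = mex{0} = 1
g(6) = mex{0,1} = 2
g(7) = mex{0,1} = 2
So g(7) = 2.
For row B, compute g(0), g(1), … with moves {2, 3, 7}:
k:     0  1  2  3  4  5  6  7  8  9
g(k):  0  0  1  1  2  0  0  1  1  2
So g(9) = 2.
By the Sprague-Grundy theorem, the Grundy value of a sum of independent games is the XOR of the component values.
Combined value = 2 ⊕ 2 = 0.

0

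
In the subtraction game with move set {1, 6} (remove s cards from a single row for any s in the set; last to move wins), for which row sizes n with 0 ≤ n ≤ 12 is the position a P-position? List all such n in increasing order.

Build the Grundy sequence with g(k) = mex{g(k−s) : s ∈ {1, 6}, s ≤ k}:
k:     0  1  2  3  4  5  6  7  8  9 10 11 12
g(k):  0  1  0  1  0  1  2  0  1  0  1  0  1
The P-positions (g = 0) in 0..12 are 0, 2, 4, 7, 9, 11.

0, 2, 4, 7, 9, 11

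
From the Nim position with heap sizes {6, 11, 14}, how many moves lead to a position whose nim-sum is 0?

3

Nim-sum: 6 XOR 11 XOR 14 = 3.
The overall nim-sum is X = 3. A heap of size p has a winning move iff p XOR X < p (reduce it to p XOR X).
  6: 6 XOR 3 = 5 < 6 — winning move (to 5).
  11: 11 XOR 3 = 8 < 11 — winning move (to 8).
  14: 14 XOR 3 = 13 < 14 — winning move (to 13).
That gives 3 winning moves.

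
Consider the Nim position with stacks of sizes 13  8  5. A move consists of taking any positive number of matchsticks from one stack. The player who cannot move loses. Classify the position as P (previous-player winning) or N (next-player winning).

P-position

Write each in binary and XOR column by column:
  1101  (13)
  1000  (8)
  0101  (5)
  ----
  0000  (0)
The nim-sum is 0, so this is a P-position: the player to move is in a losing position under optimal play.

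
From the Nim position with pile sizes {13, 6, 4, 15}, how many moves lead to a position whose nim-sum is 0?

Compute the nim-sum pairwise:
13 XOR 6 = 11
11 XOR 4 = 15
15 XOR 15 = 0
The nim-sum is already 0, so every move leaves a nonzero nim-sum — there are no winning moves.

0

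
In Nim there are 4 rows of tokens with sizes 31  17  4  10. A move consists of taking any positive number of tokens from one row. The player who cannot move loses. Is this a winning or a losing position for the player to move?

Bitwise XOR of the heap sizes:
  11111  (31)
  10001  (17)
  00100  (4)
  01010  (10)
  -----
  00000  (0)
The nim-sum is 0, so this is a P-position: the player to move is in a losing position under optimal play.

Losing position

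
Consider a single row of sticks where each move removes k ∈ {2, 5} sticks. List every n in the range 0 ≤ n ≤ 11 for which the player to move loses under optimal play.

0, 1, 4, 7, 8, 11

Build the Grundy sequence with g(k) = mex{g(k−s) : s ∈ {2, 5}, s ≤ k}:
g(0) = mex{} = 0
g(1) = mex{} = 0
g(2) = mex{0} = 1
g(3) = mex{0} = 1
g(4) = mex{1} = 0
g(5) = mex{0,1} = 2
g(6) = mex{0} = 1
g(7) = mex{1,2} = 0
g(8) = mex{1} = 0
g(9) = mex{0} = 1
g(10) = mex{0,2} = 1
g(11) = mex{1} = 0
The P-positions (g = 0) in 0..11 are 0, 1, 4, 7, 8, 11.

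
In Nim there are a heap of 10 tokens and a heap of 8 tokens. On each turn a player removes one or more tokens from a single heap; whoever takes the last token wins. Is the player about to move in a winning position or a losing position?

Compute the nim-sum pairwise:
10 ^ 8 = 2
The nim-sum is 2 ≠ 0, so this is an N-position: the player to move can win.

Winning position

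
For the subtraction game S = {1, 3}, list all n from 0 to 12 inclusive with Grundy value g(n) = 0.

Grundy values for subtraction set {1, 3}:
g(0) = mex{} = 0
g(1) = mex{0} = 1
g(2) = mex{1} = 0
g(3) = mex{0} = 1
g(4) = mex{1} = 0
g(5) = mex{0} = 1
g(6) = mex{1} = 0
g(7) = mex{0} = 1
g(8) = mex{1} = 0
g(9) = mex{0} = 1
g(10) = mex{1} = 0
g(11) = mex{0} = 1
g(12) = mex{1} = 0
The P-positions (g = 0) in 0..12 are 0, 2, 4, 6, 8, 10, 12.

0, 2, 4, 6, 8, 10, 12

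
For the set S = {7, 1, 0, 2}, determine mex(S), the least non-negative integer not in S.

The values 0, 1, 2 are all present; 3 is the first non-negative integer missing from the set.

3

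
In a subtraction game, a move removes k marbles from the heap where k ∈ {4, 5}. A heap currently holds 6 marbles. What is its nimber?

Grundy values for subtraction set {4, 5}:
g(0) = mex{} = 0
g(1) = mex{} = 0
g(2) = mex{} = 0
g(3) = mex{} = 0
g(4) = mex{0} = 1
g(5) = mex{0} = 1
g(6) = mex{0} = 1
So g(6) = 1.

1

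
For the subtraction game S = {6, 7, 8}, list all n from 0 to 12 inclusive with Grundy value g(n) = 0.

0, 1, 2, 3, 4, 5

Grundy values for subtraction set {6, 7, 8}:
k:     0  1  2  3  4  5  6  7  8  9 10 11 12
g(k):  0  0  0  0  0  0  1  1  1  1  1  1  2
The P-positions (g = 0) in 0..12 are 0, 1, 2, 3, 4, 5.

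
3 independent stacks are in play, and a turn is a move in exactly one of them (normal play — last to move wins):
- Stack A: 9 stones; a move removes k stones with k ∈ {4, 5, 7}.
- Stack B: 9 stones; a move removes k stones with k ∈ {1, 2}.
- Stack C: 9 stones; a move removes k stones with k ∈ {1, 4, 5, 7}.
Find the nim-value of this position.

For stack A, compute g(0), g(1), … with moves {4, 5, 7}:
g(0) = mex{} = 0
g(1) = mex{} = 0
g(2) = mex{} = 0
g(3) = mex{} = 0
g(4) = mex{0} = 1
g(5) = mex{0} = 1
g(6) = mex{0} = 1
g(7) = mex{0} = 1
g(8) = mex{0,1} = 2
g(9) = mex{0,1} = 2
So g(9) = 2.
Build the Grundy sequence for stack B with g(k) = mex{g(k−s) : s ∈ {1, 2}, s ≤ k}:
g(0) = mex{} = 0
g(1) = mex{0} = 1
g(2) = mex{0,1} = 2
g(3) = mex{1,2} = 0
g(4) = mex{0,2} = 1
g(5) = mex{0,1} = 2
g(6) = mex{1,2} = 0
g(7) = mex{0,2} = 1
g(8) = mex{0,1} = 2
g(9) = mex{1,2} = 0
So g(9) = 0.
For stack C, compute g(0), g(1), … with moves {1, 4, 5, 7}:
k:     0  1  2  3  4  5  6  7  8  9
g(k):  0  1  0  1  2  3  2  3  0  1
So g(9) = 1.
The value of a disjunctive sum is the nim-sum of the parts.
Combined value = 2 ⊕ 0 ⊕ 1 = 3.

3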